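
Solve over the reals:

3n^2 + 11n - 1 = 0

n = -3.7554 or n = 0.0888

Discriminant: (11)^2 - 4*3*(-1) = 133.
Quadratic formula: n = (-11 +/- sqrt(133)) / 6.
So n = -11/6 + sqrt(133)/6 ~= 0.0888 or n = -sqrt(133)/6 - 11/6 ~= -3.7554.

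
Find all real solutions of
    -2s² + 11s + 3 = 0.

Discriminant: (11)² − 4·(-2)·3 = 145.
Quadratic formula: s = (-11 ± √145) / (-4).
So s = 11/4 - √(145)/4 ≈ -0.2604 or s = 11/4 + √(145)/4 ≈ 5.7604.

s = -0.2604 or s = 5.7604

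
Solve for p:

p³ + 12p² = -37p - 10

Rearrange: p³ + 12p² + 37p + 10 = 0.
Possible rational roots are divisors of 10. Testing p = -5 gives 0, so (p + 5) is a factor.
Divide: p³ + 12p² + 37p + 10 = (p + 5)(p² + 7p + 2).
Apply the quadratic formula to p² + 7p + 2 = 0: p = (-7 ± √41)/2, i.e. p ≈ -0.2984 or p ≈ -6.7016.

p = -6.7016 or p = -5 or p = -0.2984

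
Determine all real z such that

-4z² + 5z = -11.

z = -1.1472 or z = 2.3972

Rearrange to standard form: -4z² + 5z + 11 = 0.
Discriminant: (5)² − 4·(-4)·11 = 201.
Quadratic formula: z = (-5 ± √201) / (-8).
So z = 5/8 - √(201)/8 ≈ -1.1472 or z = 5/8 + √(201)/8 ≈ 2.3972.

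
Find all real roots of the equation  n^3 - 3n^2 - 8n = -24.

Rearrange: n^3 - 3n^2 - 8n + 24 = 0.
Possible rational roots are divisors of 24. Testing n = 3 gives 0, so (n - 3) is a factor.
Divide: n^3 - 3n^2 - 8n + 24 = (n - 3)(n^2 - 8).
Apply the quadratic formula to n^2 - 8 = 0: n = (0 +/- sqrt(32))/2, i.e. n ~= 2.8284 or n ~= -2.8284.

n = -2.8284 or n = 2.8284 or n = 3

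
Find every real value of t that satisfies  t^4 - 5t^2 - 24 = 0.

t = -2.8284 or t = 2.8284

Let u = t^2. The equation becomes u^2 - 5u - 24 = 0.
Factor: (u + 3)(u - 8) = 0, so u = -3 or u = 8.
t^2 = -3 < 0 has no real solution.
t^2 = 8 gives t = +/-2*sqrt(2) ~= +/-2.8284.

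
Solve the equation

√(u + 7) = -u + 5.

Square both sides: u + 7 = (-u + 5)².
Expand and rearrange: u² - 11u + 18 = 0.
Solving gives u = 9 or u = 2.
Check each candidate in the original equation:
  u = 9: √(16) = 4, while -u + 5 = -4 — extraneous.
  u = 2: √(9) = 3, while -u + 5 = 3 — valid.

u = 2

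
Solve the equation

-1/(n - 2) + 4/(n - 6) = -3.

n = 2.5426 or n = 4.4574

Multiply both sides by (n - 2)(n - 6):
-(n - 6) + 4(n - 2) = -3(n - 2)(n - 6).
Expand and collect terms: -3n² + 21n - 34 = 0.
By the quadratic formula, n = (-21 ± √33) / -6, so n ≈ 2.5426 or n ≈ 4.4574.
Neither value makes a denominator zero (n ≠ 2, n ≠ 6), so both are valid.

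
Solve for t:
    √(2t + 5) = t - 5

Square both sides: 2t + 5 = (t - 5)².
Expand and rearrange: t² - 12t + 20 = 0.
Solving gives t = 10 or t = 2.
Check each candidate in the original equation:
  t = 10: √(25) = 5, while t - 5 = 5 — valid.
  t = 2: √(9) = 3, while t - 5 = -3 — extraneous.

t = 10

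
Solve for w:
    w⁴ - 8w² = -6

w = -2.6762 or w = -0.9153 or w = 0.9153 or w = 2.6762

Let u = w². The equation becomes u² - 8u + 6 = 0.
By the quadratic formula, u = √(10) + 4 or u = 4 - √(10).
w² = √(10) + 4 gives w = ±√(√(10) + 4) ≈ ±2.6762.
w² = 4 - √(10) gives w = ±√(4 - √(10)) ≈ ±0.9153.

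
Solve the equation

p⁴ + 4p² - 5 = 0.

p = -1 or p = 1

Let u = p². The equation becomes u² + 4u - 5 = 0.
Factor: (u + 5)(u - 1) = 0, so u = -5 or u = 1.
p² = -5 < 0 has no real solution.
p² = 1 gives p = ±1.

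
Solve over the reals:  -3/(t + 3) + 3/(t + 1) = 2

Multiply both sides by (t + 3)(t + 1):
-3(t + 1) + 3(t + 3) = 2(t + 3)(t + 1).
Expand and collect terms: 2t² + 8t = 0.
Factor or apply the quadratic formula: t = 0 or t = -4.
Neither value makes a denominator zero (t ≠ -3, t ≠ -1), so both are valid.

t = -4 or t = 0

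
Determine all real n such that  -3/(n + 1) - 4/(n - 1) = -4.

n = -0.5447 or n = 2.2947

Multiply both sides by (n + 1)(n - 1):
-3(n - 1) - 4(n + 1) = -4(n + 1)(n - 1).
Expand and collect terms: -4n² + 7n + 5 = 0.
By the quadratic formula, n = (-7 ± √129) / -8, so n ≈ -0.5447 or n ≈ 2.2947.
Neither value makes a denominator zero (n ≠ -1, n ≠ 1), so both are valid.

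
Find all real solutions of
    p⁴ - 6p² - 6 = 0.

p = -2.6216 or p = 2.6216

Let u = p². The equation becomes u² - 6u - 6 = 0.
By the quadratic formula, u = 3 + √(15) or u = 3 - √(15).
p² = 3 + √(15) gives p = ±√(3 + √(15)) ≈ ±2.6216.
p² = 3 - √(15) < 0 has no real solution.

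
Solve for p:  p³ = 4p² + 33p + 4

Rearrange: p³ - 4p² - 33p - 4 = 0.
Possible rational roots are divisors of -4. Testing p = -4 gives 0, so (p + 4) is a factor.
Divide: p³ - 4p² - 33p - 4 = (p + 4)(p² - 8p - 1).
Apply the quadratic formula to p² - 8p - 1 = 0: p = (8 ± √68)/2, i.e. p ≈ 8.1231 or p ≈ -0.1231.

p = -4 or p = -0.1231 or p = 8.1231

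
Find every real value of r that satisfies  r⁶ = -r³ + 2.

Let u = r³. The equation becomes u² + u - 2 = 0.
Factor: (u - 1)(u + 2) = 0, so u = 1 or u = -2.
r³ = 1 gives r = 1.
r³ = -2 gives r = -∛(2) ≈ -1.2599.

r = -1.2599 or r = 1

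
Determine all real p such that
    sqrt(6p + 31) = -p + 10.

p = 3

Square both sides: 6p + 31 = (-p + 10)^2.
Expand and rearrange: p^2 - 26p + 69 = 0.
Solving gives p = 23 or p = 3.
Check each candidate in the original equation:
  p = 23: sqrt(169) = 13, while -p + 10 = -13 — extraneous.
  p = 3: sqrt(49) = 7, while -p + 10 = 7 — valid.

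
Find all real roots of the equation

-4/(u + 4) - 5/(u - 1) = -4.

u = -3.2282 or u = 2.4782

Multiply both sides by (u + 4)(u - 1):
-4(u - 1) - 5(u + 4) = -4(u + 4)(u - 1).
Expand and collect terms: -4u^2 - 3u + 32 = 0.
By the quadratic formula, u = (3 +/- sqrt(521)) / -8, so u ~= -3.2282 or u ~= 2.4782.
Neither value makes a denominator zero (u != -4, u != 1), so both are valid.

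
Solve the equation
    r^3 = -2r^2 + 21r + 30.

r = -5 or r = -1.3723 or r = 4.3723

Rearrange: r^3 + 2r^2 - 21r - 30 = 0.
Possible rational roots are divisors of -30. Testing r = -5 gives 0, so (r + 5) is a factor.
Divide: r^3 + 2r^2 - 21r - 30 = (r + 5)(r^2 - 3r - 6).
Apply the quadratic formula to r^2 - 3r - 6 = 0: r = (3 +/- sqrt(33))/2, i.e. r ~= 4.3723 or r ~= -1.3723.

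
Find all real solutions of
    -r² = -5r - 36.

Bring every term to one side: -r² + 5r + 36 = 0.
Factor: -1(r - 9)(r + 4) = 0.
So r = 9 or r = -4.

r = -4 or r = 9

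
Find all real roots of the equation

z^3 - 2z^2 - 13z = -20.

Rearrange: z^3 - 2z^2 - 13z + 20 = 0.
Possible rational roots are divisors of 20. Testing z = 4 gives 0, so (z - 4) is a factor.
Divide: z^3 - 2z^2 - 13z + 20 = (z - 4)(z^2 + 2z - 5).
Apply the quadratic formula to z^2 + 2z - 5 = 0: z = (-2 +/- sqrt(24))/2, i.e. z ~= 1.4495 or z ~= -3.4495.

z = -3.4495 or z = 1.4495 or z = 4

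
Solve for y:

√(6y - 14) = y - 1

y = 3 or y = 5

Square both sides: 6y - 14 = (y - 1)².
Expand and rearrange: y² - 8y + 15 = 0.
Solving gives y = 5 or y = 3.
Check each candidate in the original equation:
  y = 5: √(16) = 4, while y - 1 = 4 — valid.
  y = 3: √(4) = 2, while y - 1 = 2 — valid.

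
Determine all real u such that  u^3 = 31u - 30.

u = -6 or u = 1 or u = 5

Rearrange: u^3 - 31u + 30 = 0.
Possible rational roots are divisors of 30. Testing u = 5 gives 0, so (u - 5) is a factor.
Divide: u^3 - 31u + 30 = (u - 5)(u^2 + 5u - 6).
Factor the quadratic: u = 1 or u = -6.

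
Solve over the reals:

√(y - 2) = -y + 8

Square both sides: y - 2 = (-y + 8)².
Expand and rearrange: y² - 17y + 66 = 0.
Solving gives y = 11 or y = 6.
Check each candidate in the original equation:
  y = 11: √(9) = 3, while -y + 8 = -3 — extraneous.
  y = 6: √(4) = 2, while -y + 8 = 2 — valid.

y = 6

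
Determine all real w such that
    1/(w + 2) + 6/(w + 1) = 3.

w = -1.8968 or w = 1.2301

Multiply both sides by (w + 2)(w + 1):
(w + 1) + 6(w + 2) = 3(w + 2)(w + 1).
Expand and collect terms: 3w² + 2w - 7 = 0.
By the quadratic formula, w = (-2 ± √88) / 6, so w ≈ 1.2301 or w ≈ -1.8968.
Neither value makes a denominator zero (w ≠ -2, w ≠ -1), so both are valid.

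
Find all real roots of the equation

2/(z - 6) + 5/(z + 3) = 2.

Multiply both sides by (z - 6)(z + 3):
2(z + 3) + 5(z - 6) = 2(z - 6)(z + 3).
Expand and collect terms: 2z^2 - 13z - 12 = 0.
By the quadratic formula, z = (13 +/- sqrt(265)) / 4, so z ~= 7.3197 or z ~= -0.8197.
Neither value makes a denominator zero (z != 6, z != -3), so both are valid.

z = -0.8197 or z = 7.3197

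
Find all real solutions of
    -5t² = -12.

Rearrange to standard form: -5t² + 12 = 0.
Discriminant: (0)² − 4·(-5)·12 = 240.
Quadratic formula: t = (0 ± √240) / (-10).
So t = -2·√(15)/5 ≈ -1.5492 or t = 2·√(15)/5 ≈ 1.5492.

t = -1.5492 or t = 1.5492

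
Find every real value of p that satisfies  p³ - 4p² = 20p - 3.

Rearrange: p³ - 4p² - 20p + 3 = 0.
Possible rational roots are divisors of 3. Testing p = -3 gives 0, so (p + 3) is a factor.
Divide: p³ - 4p² - 20p + 3 = (p + 3)(p² - 7p + 1).
Apply the quadratic formula to p² - 7p + 1 = 0: p = (7 ± √45)/2, i.e. p ≈ 6.8541 or p ≈ 0.1459.

p = -3 or p = 0.1459 or p = 6.8541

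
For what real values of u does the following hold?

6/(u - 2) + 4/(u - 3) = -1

u = -7.6235 or u = 2.6235

Multiply both sides by (u - 2)(u - 3):
6(u - 3) + 4(u - 2) = -(u - 2)(u - 3).
Expand and collect terms: -u^2 - 5u + 20 = 0.
By the quadratic formula, u = (5 +/- sqrt(105)) / -2, so u ~= -7.6235 or u ~= 2.6235.
Neither value makes a denominator zero (u != 2, u != 3), so both are valid.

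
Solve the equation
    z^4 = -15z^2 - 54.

No real solutions.

Let u = z^2. The equation becomes u^2 + 15u + 54 = 0.
Factor: (u + 6)(u + 9) = 0, so u = -6 or u = -9.
z^2 = -6 < 0 has no real solution.
z^2 = -9 < 0 has no real solution.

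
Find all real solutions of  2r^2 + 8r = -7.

Rearrange to standard form: 2r^2 + 8r + 7 = 0.
Discriminant: (8)^2 - 4*2*7 = 8.
Quadratic formula: r = (-8 +/- sqrt(8)) / 4.
So r = -2 + sqrt(2)/2 ~= -1.2929 or r = -2 - sqrt(2)/2 ~= -2.7071.

r = -2.7071 or r = -1.2929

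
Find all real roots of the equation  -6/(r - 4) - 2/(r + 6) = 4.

Multiply both sides by (r - 4)(r + 6):
-6(r + 6) - 2(r - 4) = 4(r - 4)(r + 6).
Expand and collect terms: 4r^2 + 16r - 68 = 0.
By the quadratic formula, r = (-16 +/- sqrt(1344)) / 8, so r ~= 2.5826 or r ~= -6.5826.
Neither value makes a denominator zero (r != 4, r != -6), so both are valid.

r = -6.5826 or r = 2.5826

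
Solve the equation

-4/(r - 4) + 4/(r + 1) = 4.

r = 0.382 or r = 2.618

Multiply both sides by (r - 4)(r + 1):
-4(r + 1) + 4(r - 4) = 4(r - 4)(r + 1).
Expand and collect terms: 4r² - 12r + 4 = 0.
By the quadratic formula, r = (12 ± √80) / 8, so r ≈ 2.618 or r ≈ 0.382.
Neither value makes a denominator zero (r ≠ 4, r ≠ -1), so both are valid.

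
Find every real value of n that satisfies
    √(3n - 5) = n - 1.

Square both sides: 3n - 5 = (n - 1)².
Expand and rearrange: n² - 5n + 6 = 0.
Solving gives n = 3 or n = 2.
Check each candidate in the original equation:
  n = 3: √(4) = 2, while n - 1 = 2 — valid.
  n = 2: √(1) = 1, while n - 1 = 1 — valid.

n = 2 or n = 3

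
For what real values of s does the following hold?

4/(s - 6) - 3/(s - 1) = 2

Multiply both sides by (s - 6)(s - 1):
4(s - 1) - 3(s - 6) = 2(s - 6)(s - 1).
Expand and collect terms: 2s^2 - 15s - 2 = 0.
By the quadratic formula, s = (15 +/- sqrt(241)) / 4, so s ~= 7.631 or s ~= -0.131.
Neither value makes a denominator zero (s != 6, s != 1), so both are valid.

s = -0.131 or s = 7.631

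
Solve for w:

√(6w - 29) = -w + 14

w = 9

Square both sides: 6w - 29 = (-w + 14)².
Expand and rearrange: w² - 34w + 225 = 0.
Solving gives w = 25 or w = 9.
Check each candidate in the original equation:
  w = 25: √(121) = 11, while -w + 14 = -11 — extraneous.
  w = 9: √(25) = 5, while -w + 14 = 5 — valid.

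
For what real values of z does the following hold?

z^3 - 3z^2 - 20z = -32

z = -4 or z = 1.4384 or z = 5.5616

Rearrange: z^3 - 3z^2 - 20z + 32 = 0.
Possible rational roots are divisors of 32. Testing z = -4 gives 0, so (z + 4) is a factor.
Divide: z^3 - 3z^2 - 20z + 32 = (z + 4)(z^2 - 7z + 8).
Apply the quadratic formula to z^2 - 7z + 8 = 0: z = (7 +/- sqrt(17))/2, i.e. z ~= 5.5616 or z ~= 1.4384.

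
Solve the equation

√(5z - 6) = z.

Square both sides: 5z - 6 = (z)².
Expand and rearrange: z² - 5z + 6 = 0.
Solving gives z = 3 or z = 2.
Check each candidate in the original equation:
  z = 3: √(9) = 3, while z = 3 — valid.
  z = 2: √(4) = 2, while z = 2 — valid.

z = 2 or z = 3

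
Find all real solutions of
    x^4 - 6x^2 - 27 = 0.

x = -3 or x = 3

Let u = x^2. The equation becomes u^2 - 6u - 27 = 0.
Factor: (u - 9)(u + 3) = 0, so u = 9 or u = -3.
x^2 = 9 gives x = +/-3.
x^2 = -3 < 0 has no real solution.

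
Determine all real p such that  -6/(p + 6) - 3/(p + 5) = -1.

Multiply both sides by (p + 6)(p + 5):
-6(p + 5) - 3(p + 6) = -(p + 6)(p + 5).
Expand and collect terms: -p^2 - 2p + 18 = 0.
By the quadratic formula, p = (2 +/- sqrt(76)) / -2, so p ~= -5.3589 or p ~= 3.3589.
Neither value makes a denominator zero (p != -6, p != -5), so both are valid.

p = -5.3589 or p = 3.3589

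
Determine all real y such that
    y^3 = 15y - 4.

y = -4 or y = 0.2679 or y = 3.7321

Rearrange: y^3 - 15y + 4 = 0.
Possible rational roots are divisors of 4. Testing y = -4 gives 0, so (y + 4) is a factor.
Divide: y^3 - 15y + 4 = (y + 4)(y^2 - 4y + 1).
Apply the quadratic formula to y^2 - 4y + 1 = 0: y = (4 +/- sqrt(12))/2, i.e. y ~= 3.7321 or y ~= 0.2679.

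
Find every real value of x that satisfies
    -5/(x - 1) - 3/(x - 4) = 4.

x = -0.5 or x = 3.5

Multiply both sides by (x - 1)(x - 4):
-5(x - 4) - 3(x - 1) = 4(x - 1)(x - 4).
Expand and collect terms: 4x² - 12x - 7 = 0.
Factor or apply the quadratic formula: x = 3.5 or x = -0.5.
Neither value makes a denominator zero (x ≠ 1, x ≠ 4), so both are valid.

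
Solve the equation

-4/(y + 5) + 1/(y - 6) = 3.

Multiply both sides by (y + 5)(y - 6):
-4(y - 6) + (y + 5) = 3(y + 5)(y - 6).
Expand and collect terms: 3y^2 - 119 = 0.
By the quadratic formula, y = (0 +/- sqrt(1428)) / 6, so y ~= 6.2981 or y ~= -6.2981.
Neither value makes a denominator zero (y != -5, y != 6), so both are valid.

y = -6.2981 or y = 6.2981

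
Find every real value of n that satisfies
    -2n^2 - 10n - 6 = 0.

n = -4.3028 or n = -0.6972

Discriminant: (-10)^2 - 4*(-2)*(-6) = 52.
Quadratic formula: n = (10 +/- sqrt(52)) / (-4).
So n = -5/2 - sqrt(13)/2 ~= -4.3028 or n = -5/2 + sqrt(13)/2 ~= -0.6972.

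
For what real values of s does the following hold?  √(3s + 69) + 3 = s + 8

Isolate the radical: √(3s + 69) = s + 5.
Square both sides: 3s + 69 = (s + 5)².
Expand and rearrange: s² + 7s - 44 = 0.
Solving gives s = 4 or s = -11.
Check each candidate in the original equation:
  s = 4: √(81) = 9, while s + 5 = 9 — valid.
  s = -11: √(36) = 6, while s + 5 = -6 — extraneous.

s = 4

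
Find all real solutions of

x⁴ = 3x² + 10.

x = -2.2361 or x = 2.2361

Let u = x². The equation becomes u² - 3u - 10 = 0.
Factor: (u - 5)(u + 2) = 0, so u = 5 or u = -2.
x² = 5 gives x = ±√(5) ≈ ±2.2361.
x² = -2 < 0 has no real solution.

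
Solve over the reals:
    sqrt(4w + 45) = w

Square both sides: 4w + 45 = (w)^2.
Expand and rearrange: w^2 - 4w - 45 = 0.
Solving gives w = 9 or w = -5.
Check each candidate in the original equation:
  w = 9: sqrt(81) = 9, while w = 9 — valid.
  w = -5: sqrt(25) = 5, while w = -5 — extraneous.

w = 9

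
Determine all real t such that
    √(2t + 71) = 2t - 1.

Square both sides: 2t + 71 = (2t - 1)².
Expand and rearrange: 4t² - 6t - 70 = 0.
Solving gives t = 5 or t = -3.5.
Check each candidate in the original equation:
  t = 5: √(81) = 9, while 2t - 1 = 9 — valid.
  t = -3.5: √(64) = 8, while 2t - 1 = -8 — extraneous.

t = 5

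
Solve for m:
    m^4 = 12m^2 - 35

Let u = m^2. The equation becomes u^2 - 12u + 35 = 0.
Factor: (u - 7)(u - 5) = 0, so u = 7 or u = 5.
m^2 = 7 gives m = +/-sqrt(7) ~= +/-2.6458.
m^2 = 5 gives m = +/-sqrt(5) ~= +/-2.2361.

m = -2.6458 or m = -2.2361 or m = 2.2361 or m = 2.6458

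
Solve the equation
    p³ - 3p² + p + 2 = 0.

p = -0.618 or p = 1.618 or p = 2

Possible rational roots are divisors of 2. Testing p = 2 gives 0, so (p - 2) is a factor.
Divide: p³ - 3p² + p + 2 = (p - 2)(p² - p - 1).
Apply the quadratic formula to p² - p - 1 = 0: p = (1 ± √5)/2, i.e. p ≈ 1.618 or p ≈ -0.618.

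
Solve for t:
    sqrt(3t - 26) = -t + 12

t = 10

Square both sides: 3t - 26 = (-t + 12)^2.
Expand and rearrange: t^2 - 27t + 170 = 0.
Solving gives t = 17 or t = 10.
Check each candidate in the original equation:
  t = 17: sqrt(25) = 5, while -t + 12 = -5 — extraneous.
  t = 10: sqrt(4) = 2, while -t + 12 = 2 — valid.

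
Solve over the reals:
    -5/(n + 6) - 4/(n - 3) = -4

Multiply both sides by (n + 6)(n - 3):
-5(n - 3) - 4(n + 6) = -4(n + 6)(n - 3).
Expand and collect terms: -4n^2 - 3n + 81 = 0.
By the quadratic formula, n = (3 +/- sqrt(1305)) / -8, so n ~= -4.8906 or n ~= 4.1406.
Neither value makes a denominator zero (n != -6, n != 3), so both are valid.

n = -4.8906 or n = 4.1406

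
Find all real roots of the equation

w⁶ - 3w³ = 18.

w = -1.4422 or w = 1.8171

Let u = w³. The equation becomes u² - 3u - 18 = 0.
Factor: (u + 3)(u - 6) = 0, so u = -3 or u = 6.
w³ = -3 gives w = -∛(3) ≈ -1.4422.
w³ = 6 gives w = ∛(6) ≈ 1.8171.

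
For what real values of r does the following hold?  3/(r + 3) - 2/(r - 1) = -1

r = -5.2749 or r = 2.2749

Multiply both sides by (r + 3)(r - 1):
3(r - 1) - 2(r + 3) = -(r + 3)(r - 1).
Expand and collect terms: -r^2 - 3r + 12 = 0.
By the quadratic formula, r = (3 +/- sqrt(57)) / -2, so r ~= -5.2749 or r ~= 2.2749.
Neither value makes a denominator zero (r != -3, r != 1), so both are valid.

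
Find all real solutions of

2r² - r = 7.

Rearrange to standard form: 2r² - r - 7 = 0.
Discriminant: (-1)² − 4·2·(-7) = 57.
Quadratic formula: r = (1 ± √57) / 4.
So r = 1/4 + √(57)/4 ≈ 2.1375 or r = 1/4 - √(57)/4 ≈ -1.6375.

r = -1.6375 or r = 2.1375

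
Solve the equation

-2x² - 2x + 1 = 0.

Discriminant: (-2)² − 4·(-2)·1 = 12.
Quadratic formula: x = (2 ± √12) / (-4).
So x = -√(3)/2 - 1/2 ≈ -1.366 or x = -1/2 + √(3)/2 ≈ 0.366.

x = -1.366 or x = 0.366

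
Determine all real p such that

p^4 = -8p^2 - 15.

No real solutions.

Let u = p^2. The equation becomes u^2 + 8u + 15 = 0.
Factor: (u + 3)(u + 5) = 0, so u = -3 or u = -5.
p^2 = -3 < 0 has no real solution.
p^2 = -5 < 0 has no real solution.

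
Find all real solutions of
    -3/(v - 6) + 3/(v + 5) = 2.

Multiply both sides by (v - 6)(v + 5):
-3(v + 5) + 3(v - 6) = 2(v - 6)(v + 5).
Expand and collect terms: 2v^2 - 2v - 27 = 0.
By the quadratic formula, v = (2 +/- sqrt(220)) / 4, so v ~= 4.2081 or v ~= -3.2081.
Neither value makes a denominator zero (v != 6, v != -5), so both are valid.

v = -3.2081 or v = 4.2081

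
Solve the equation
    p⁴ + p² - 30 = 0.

Let u = p². The equation becomes u² + u - 30 = 0.
Factor: (u - 5)(u + 6) = 0, so u = 5 or u = -6.
p² = 5 gives p = ±√(5) ≈ ±2.2361.
p² = -6 < 0 has no real solution.

p = -2.2361 or p = 2.2361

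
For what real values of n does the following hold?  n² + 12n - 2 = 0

Discriminant: (12)² − 4·1·(-2) = 152.
Quadratic formula: n = (-12 ± √152) / 2.
So n = -6 + √(38) ≈ 0.1644 or n = -√(38) - 6 ≈ -12.1644.

n = -12.1644 or n = 0.1644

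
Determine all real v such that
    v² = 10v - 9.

v = 1 or v = 9

Bring every term to one side: v² - 10v + 9 = 0.
Factor: (v - 1)(v - 9) = 0.
So v = 1 or v = 9.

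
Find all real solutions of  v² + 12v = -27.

v = -9 or v = -3

Bring every term to one side: v² + 12v + 27 = 0.
Factor: (v + 3)(v + 9) = 0.
So v = -3 or v = -9.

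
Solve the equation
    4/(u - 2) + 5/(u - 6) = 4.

u = 2.7238 or u = 7.5262

Multiply both sides by (u - 2)(u - 6):
4(u - 6) + 5(u - 2) = 4(u - 2)(u - 6).
Expand and collect terms: 4u² - 41u + 82 = 0.
By the quadratic formula, u = (41 ± √369) / 8, so u ≈ 7.5262 or u ≈ 2.7238.
Neither value makes a denominator zero (u ≠ 2, u ≠ 6), so both are valid.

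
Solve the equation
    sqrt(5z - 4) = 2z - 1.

z = 1 or z = 1.25

Square both sides: 5z - 4 = (2z - 1)^2.
Expand and rearrange: 4z^2 - 9z + 5 = 0.
Solving gives z = 1.25 or z = 1.
Check each candidate in the original equation:
  z = 1.25: sqrt(2.25) = 1.5, while 2z - 1 = 1.5 — valid.
  z = 1: sqrt(1) = 1, while 2z - 1 = 1 — valid.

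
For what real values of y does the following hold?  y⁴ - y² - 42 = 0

y = -2.6458 or y = 2.6458

Let u = y². The equation becomes u² - u - 42 = 0.
Factor: (u - 7)(u + 6) = 0, so u = 7 or u = -6.
y² = 7 gives y = ±√(7) ≈ ±2.6458.
y² = -6 < 0 has no real solution.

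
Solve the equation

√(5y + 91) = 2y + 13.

Square both sides: 5y + 91 = (2y + 13)².
Expand and rearrange: 4y² + 47y + 78 = 0.
Solving gives y = -2 or y = -9.75.
Check each candidate in the original equation:
  y = -2: √(81) = 9, while 2y + 13 = 9 — valid.
  y = -9.75: √(42.25) = 6.5, while 2y + 13 = -6.5 — extraneous.

y = -2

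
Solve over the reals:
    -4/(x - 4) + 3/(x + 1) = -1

Multiply both sides by (x - 4)(x + 1):
-4(x + 1) + 3(x - 4) = -(x - 4)(x + 1).
Expand and collect terms: -x² + 4x + 20 = 0.
By the quadratic formula, x = (-4 ± √96) / -2, so x ≈ -2.899 or x ≈ 6.899.
Neither value makes a denominator zero (x ≠ 4, x ≠ -1), so both are valid.

x = -2.899 or x = 6.899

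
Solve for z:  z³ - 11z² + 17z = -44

Rearrange: z³ - 11z² + 17z + 44 = 0.
Possible rational roots are divisors of 44. Testing z = 4 gives 0, so (z - 4) is a factor.
Divide: z³ - 11z² + 17z + 44 = (z - 4)(z² - 7z - 11).
Apply the quadratic formula to z² - 7z - 11 = 0: z = (7 ± √93)/2, i.e. z ≈ 8.3218 or z ≈ -1.3218.

z = -1.3218 or z = 4 or z = 8.3218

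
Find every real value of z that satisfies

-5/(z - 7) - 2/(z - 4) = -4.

z = 4.3401 or z = 8.4099

Multiply both sides by (z - 7)(z - 4):
-5(z - 4) - 2(z - 7) = -4(z - 7)(z - 4).
Expand and collect terms: -4z² + 51z - 146 = 0.
By the quadratic formula, z = (-51 ± √265) / -8, so z ≈ 4.3401 or z ≈ 8.4099.
Neither value makes a denominator zero (z ≠ 7, z ≠ 4), so both are valid.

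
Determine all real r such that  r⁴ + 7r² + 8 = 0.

Let u = r². The equation becomes u² + 7u + 8 = 0.
By the quadratic formula, u = -7/2 + √(17)/2 or u = -7/2 - √(17)/2.
r² = -7/2 + √(17)/2 < 0 has no real solution.
r² = -7/2 - √(17)/2 < 0 has no real solution.

No real solutions.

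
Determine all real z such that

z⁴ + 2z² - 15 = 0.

Let u = z². The equation becomes u² + 2u - 15 = 0.
Factor: (u + 5)(u - 3) = 0, so u = -5 or u = 3.
z² = -5 < 0 has no real solution.
z² = 3 gives z = ±√(3) ≈ ±1.7321.

z = -1.7321 or z = 1.7321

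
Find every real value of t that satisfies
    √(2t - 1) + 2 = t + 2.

t = 1

Isolate the radical: √(2t - 1) = t.
Square both sides: 2t - 1 = (t)².
Expand and rearrange: t² - 2t + 1 = 0.
This gives the repeated root t = 1.
Check in the original equation:
  t = 1: √(1) = 1, while t = 1 — valid.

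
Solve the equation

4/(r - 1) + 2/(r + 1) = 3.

Multiply both sides by (r - 1)(r + 1):
4(r + 1) + 2(r - 1) = 3(r - 1)(r + 1).
Expand and collect terms: 3r² - 6r - 5 = 0.
By the quadratic formula, r = (6 ± √96) / 6, so r ≈ 2.633 or r ≈ -0.633.
Neither value makes a denominator zero (r ≠ 1, r ≠ -1), so both are valid.

r = -0.633 or r = 2.633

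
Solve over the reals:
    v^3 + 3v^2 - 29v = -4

v = -7.1401 or v = 0.1401 or v = 4

Rearrange: v^3 + 3v^2 - 29v + 4 = 0.
Possible rational roots are divisors of 4. Testing v = 4 gives 0, so (v - 4) is a factor.
Divide: v^3 + 3v^2 - 29v + 4 = (v - 4)(v^2 + 7v - 1).
Apply the quadratic formula to v^2 + 7v - 1 = 0: v = (-7 +/- sqrt(53))/2, i.e. v ~= 0.1401 or v ~= -7.1401.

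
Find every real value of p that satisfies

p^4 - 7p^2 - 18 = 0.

p = -3 or p = 3

Let u = p^2. The equation becomes u^2 - 7u - 18 = 0.
Factor: (u - 9)(u + 2) = 0, so u = 9 or u = -2.
p^2 = 9 gives p = +/-3.
p^2 = -2 < 0 has no real solution.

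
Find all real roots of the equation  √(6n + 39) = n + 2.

Square both sides: 6n + 39 = (n + 2)².
Expand and rearrange: n² - 2n - 35 = 0.
Solving gives n = 7 or n = -5.
Check each candidate in the original equation:
  n = 7: √(81) = 9, while n + 2 = 9 — valid.
  n = -5: √(9) = 3, while n + 2 = -3 — extraneous.

n = 7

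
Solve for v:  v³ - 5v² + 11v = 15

Rearrange: v³ - 5v² + 11v - 15 = 0.
Possible rational roots are divisors of -15. Testing v = 3 gives 0, so (v - 3) is a factor.
Divide: v³ - 5v² + 11v - 15 = (v - 3)(v² - 2v + 5).
The quadratic v² - 2v + 5 has discriminant -16 < 0, so no further real roots.

v = 3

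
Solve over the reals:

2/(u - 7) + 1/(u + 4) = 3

u = -3.6862 or u = 7.6862

Multiply both sides by (u - 7)(u + 4):
2(u + 4) + (u - 7) = 3(u - 7)(u + 4).
Expand and collect terms: 3u^2 - 12u - 85 = 0.
By the quadratic formula, u = (12 +/- sqrt(1164)) / 6, so u ~= 7.6862 or u ~= -3.6862.
Neither value makes a denominator zero (u != 7, u != -4), so both are valid.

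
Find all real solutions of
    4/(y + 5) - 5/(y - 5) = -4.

y = -5.8971 or y = 6.1471

Multiply both sides by (y + 5)(y - 5):
4(y - 5) - 5(y + 5) = -4(y + 5)(y - 5).
Expand and collect terms: -4y^2 + y + 145 = 0.
By the quadratic formula, y = (-1 +/- sqrt(2321)) / -8, so y ~= -5.8971 or y ~= 6.1471.
Neither value makes a denominator zero (y != -5, y != 5), so both are valid.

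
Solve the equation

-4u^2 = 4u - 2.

u = -1.366 or u = 0.366

Rearrange to standard form: -4u^2 - 4u + 2 = 0.
Discriminant: (-4)^2 - 4*(-4)*2 = 48.
Quadratic formula: u = (4 +/- sqrt(48)) / (-8).
So u = -sqrt(3)/2 - 1/2 ~= -1.366 or u = -1/2 + sqrt(3)/2 ~= 0.366.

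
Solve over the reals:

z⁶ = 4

z = -1.2599 or z = 1.2599

Let u = z³. The equation becomes u² - 4 = 0.
Factor: (u + 2)(u - 2) = 0, so u = -2 or u = 2.
z³ = -2 gives z = -∛(2) ≈ -1.2599.
z³ = 2 gives z = ∛(2) ≈ 1.2599.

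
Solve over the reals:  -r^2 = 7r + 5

Rearrange to standard form: -r^2 - 7r - 5 = 0.
Discriminant: (-7)^2 - 4*(-1)*(-5) = 29.
Quadratic formula: r = (7 +/- sqrt(29)) / (-2).
So r = -7/2 - sqrt(29)/2 ~= -6.1926 or r = -7/2 + sqrt(29)/2 ~= -0.8074.

r = -6.1926 or r = -0.8074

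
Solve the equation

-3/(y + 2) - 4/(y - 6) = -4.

Multiply both sides by (y + 2)(y - 6):
-3(y - 6) - 4(y + 2) = -4(y + 2)(y - 6).
Expand and collect terms: -4y^2 + 23y + 38 = 0.
By the quadratic formula, y = (-23 +/- sqrt(1137)) / -8, so y ~= -1.3399 or y ~= 7.0899.
Neither value makes a denominator zero (y != -2, y != 6), so both are valid.

y = -1.3399 or y = 7.0899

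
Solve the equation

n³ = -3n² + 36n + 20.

Rearrange: n³ + 3n² - 36n - 20 = 0.
Possible rational roots are divisors of -20. Testing n = 5 gives 0, so (n - 5) is a factor.
Divide: n³ + 3n² - 36n - 20 = (n - 5)(n² + 8n + 4).
Apply the quadratic formula to n² + 8n + 4 = 0: n = (-8 ± √48)/2, i.e. n ≈ -0.5359 or n ≈ -7.4641.

n = -7.4641 or n = -0.5359 or n = 5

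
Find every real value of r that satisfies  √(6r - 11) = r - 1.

r = 2 or r = 6

Square both sides: 6r - 11 = (r - 1)².
Expand and rearrange: r² - 8r + 12 = 0.
Solving gives r = 6 or r = 2.
Check each candidate in the original equation:
  r = 6: √(25) = 5, while r - 1 = 5 — valid.
  r = 2: √(1) = 1, while r - 1 = 1 — valid.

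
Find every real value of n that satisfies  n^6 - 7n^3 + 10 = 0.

Let u = n^3. The equation becomes u^2 - 7u + 10 = 0.
Factor: (u - 5)(u - 2) = 0, so u = 5 or u = 2.
n^3 = 5 gives n = (5)^(1/3) ~= 1.71.
n^3 = 2 gives n = (2)^(1/3) ~= 1.2599.

n = 1.2599 or n = 1.71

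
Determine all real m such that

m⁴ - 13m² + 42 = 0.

Let u = m². The equation becomes u² - 13u + 42 = 0.
Factor: (u - 7)(u - 6) = 0, so u = 7 or u = 6.
m² = 7 gives m = ±√(7) ≈ ±2.6458.
m² = 6 gives m = ±√(6) ≈ ±2.4495.

m = -2.6458 or m = -2.4495 or m = 2.4495 or m = 2.6458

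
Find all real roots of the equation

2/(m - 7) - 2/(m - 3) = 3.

m = 2.418 or m = 7.582

Multiply both sides by (m - 7)(m - 3):
2(m - 3) - 2(m - 7) = 3(m - 7)(m - 3).
Expand and collect terms: 3m² - 30m + 55 = 0.
By the quadratic formula, m = (30 ± √240) / 6, so m ≈ 7.582 or m ≈ 2.418.
Neither value makes a denominator zero (m ≠ 7, m ≠ 3), so both are valid.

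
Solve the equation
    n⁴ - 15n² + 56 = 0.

n = -2.8284 or n = -2.6458 or n = 2.6458 or n = 2.8284

Let u = n². The equation becomes u² - 15u + 56 = 0.
Factor: (u - 8)(u - 7) = 0, so u = 8 or u = 7.
n² = 8 gives n = ±2·√(2) ≈ ±2.8284.
n² = 7 gives n = ±√(7) ≈ ±2.6458.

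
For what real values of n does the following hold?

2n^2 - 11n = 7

n = -0.576 or n = 6.076

Rearrange to standard form: 2n^2 - 11n - 7 = 0.
Discriminant: (-11)^2 - 4*2*(-7) = 177.
Quadratic formula: n = (11 +/- sqrt(177)) / 4.
So n = 11/4 + sqrt(177)/4 ~= 6.076 or n = 11/4 - sqrt(177)/4 ~= -0.576.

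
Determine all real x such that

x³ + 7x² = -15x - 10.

Rearrange: x³ + 7x² + 15x + 10 = 0.
Possible rational roots are divisors of 10. Testing x = -2 gives 0, so (x + 2) is a factor.
Divide: x³ + 7x² + 15x + 10 = (x + 2)(x² + 5x + 5).
Apply the quadratic formula to x² + 5x + 5 = 0: x = (-5 ± √5)/2, i.e. x ≈ -1.382 or x ≈ -3.618.

x = -3.618 or x = -2 or x = -1.382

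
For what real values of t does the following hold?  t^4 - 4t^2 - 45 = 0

Let u = t^2. The equation becomes u^2 - 4u - 45 = 0.
Factor: (u - 9)(u + 5) = 0, so u = 9 or u = -5.
t^2 = 9 gives t = +/-3.
t^2 = -5 < 0 has no real solution.

t = -3 or t = 3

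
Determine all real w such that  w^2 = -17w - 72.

w = -9 or w = -8

Bring every term to one side: w^2 + 17w + 72 = 0.
Factor: (w + 8)(w + 9) = 0.
So w = -8 or w = -9.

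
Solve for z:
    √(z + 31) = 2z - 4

Square both sides: z + 31 = (2z - 4)².
Expand and rearrange: 4z² - 17z - 15 = 0.
Solving gives z = 5 or z = -0.75.
Check each candidate in the original equation:
  z = 5: √(36) = 6, while 2z - 4 = 6 — valid.
  z = -0.75: √(30.25) = 5.5, while 2z - 4 = -5.5 — extraneous.

z = 5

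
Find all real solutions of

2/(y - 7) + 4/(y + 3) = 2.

y = -1.217 or y = 8.217

Multiply both sides by (y - 7)(y + 3):
2(y + 3) + 4(y - 7) = 2(y - 7)(y + 3).
Expand and collect terms: 2y^2 - 14y - 20 = 0.
By the quadratic formula, y = (14 +/- sqrt(356)) / 4, so y ~= 8.217 or y ~= -1.217.
Neither value makes a denominator zero (y != 7, y != -3), so both are valid.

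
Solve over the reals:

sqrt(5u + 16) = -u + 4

u = 0

Square both sides: 5u + 16 = (-u + 4)^2.
Expand and rearrange: u^2 - 13u = 0.
Solving gives u = 13 or u = 0.
Check each candidate in the original equation:
  u = 13: sqrt(81) = 9, while -u + 4 = -9 — extraneous.
  u = 0: sqrt(16) = 4, while -u + 4 = 4 — valid.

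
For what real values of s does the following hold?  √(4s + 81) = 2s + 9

Square both sides: 4s + 81 = (2s + 9)².
Expand and rearrange: 4s² + 32s = 0.
Solving gives s = 0 or s = -8.
Check each candidate in the original equation:
  s = 0: √(81) = 9, while 2s + 9 = 9 — valid.
  s = -8: √(49) = 7, while 2s + 9 = -7 — extraneous.

s = 0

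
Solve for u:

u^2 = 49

u = -7 or u = 7

Bring every term to one side: u^2 - 49 = 0.
Factor: (u + 7)(u - 7) = 0.
So u = -7 or u = 7.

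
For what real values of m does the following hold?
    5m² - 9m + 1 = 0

Discriminant: (-9)² − 4·5·1 = 61.
Quadratic formula: m = (9 ± √61) / 10.
So m = √(61)/10 + 9/10 ≈ 1.681 or m = 9/10 - √(61)/10 ≈ 0.119.

m = 0.119 or m = 1.681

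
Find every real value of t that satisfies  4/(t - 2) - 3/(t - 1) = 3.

t = 0.4648 or t = 2.8685

Multiply both sides by (t - 2)(t - 1):
4(t - 1) - 3(t - 2) = 3(t - 2)(t - 1).
Expand and collect terms: 3t² - 10t + 4 = 0.
By the quadratic formula, t = (10 ± √52) / 6, so t ≈ 2.8685 or t ≈ 0.4648.
Neither value makes a denominator zero (t ≠ 2, t ≠ 1), so both are valid.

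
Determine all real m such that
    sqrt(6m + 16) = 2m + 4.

m = 0

Square both sides: 6m + 16 = (2m + 4)^2.
Expand and rearrange: 4m^2 + 10m = 0.
Solving gives m = 0 or m = -2.5.
Check each candidate in the original equation:
  m = 0: sqrt(16) = 4, while 2m + 4 = 4 — valid.
  m = -2.5: sqrt(1) = 1, while 2m + 4 = -1 — extraneous.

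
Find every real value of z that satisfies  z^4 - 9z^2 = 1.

z = -3.0182 or z = 3.0182

Let u = z^2. The equation becomes u^2 - 9u - 1 = 0.
By the quadratic formula, u = 9/2 + sqrt(85)/2 or u = 9/2 - sqrt(85)/2.
z^2 = 9/2 + sqrt(85)/2 gives z = +/-sqrt(9/2 + sqrt(85)/2) ~= +/-3.0182.
z^2 = 9/2 - sqrt(85)/2 < 0 has no real solution.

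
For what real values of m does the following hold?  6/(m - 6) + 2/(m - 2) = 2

m = 2.5359 or m = 9.4641

Multiply both sides by (m - 6)(m - 2):
6(m - 2) + 2(m - 6) = 2(m - 6)(m - 2).
Expand and collect terms: 2m² - 24m + 48 = 0.
By the quadratic formula, m = (24 ± √192) / 4, so m ≈ 9.4641 or m ≈ 2.5359.
Neither value makes a denominator zero (m ≠ 6, m ≠ 2), so both are valid.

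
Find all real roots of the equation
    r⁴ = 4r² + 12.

Let u = r². The equation becomes u² - 4u - 12 = 0.
Factor: (u + 2)(u - 6) = 0, so u = -2 or u = 6.
r² = -2 < 0 has no real solution.
r² = 6 gives r = ±√(6) ≈ ±2.4495.

r = -2.4495 or r = 2.4495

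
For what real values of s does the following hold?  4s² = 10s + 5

s = -0.4271 or s = 2.9271

Rearrange to standard form: 4s² - 10s - 5 = 0.
Discriminant: (-10)² − 4·4·(-5) = 180.
Quadratic formula: s = (10 ± √180) / 8.
So s = 5/4 + 3·√(5)/4 ≈ 2.9271 or s = 5/4 - 3·√(5)/4 ≈ -0.4271.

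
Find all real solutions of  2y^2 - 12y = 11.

y = -0.8079 or y = 6.8079

Rearrange to standard form: 2y^2 - 12y - 11 = 0.
Discriminant: (-12)^2 - 4*2*(-11) = 232.
Quadratic formula: y = (12 +/- sqrt(232)) / 4.
So y = 3 + sqrt(58)/2 ~= 6.8079 or y = 3 - sqrt(58)/2 ~= -0.8079.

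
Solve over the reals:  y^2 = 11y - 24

Bring every term to one side: y^2 - 11y + 24 = 0.
Factor: (y - 3)(y - 8) = 0.
So y = 3 or y = 8.

y = 3 or y = 8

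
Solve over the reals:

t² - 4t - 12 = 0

Factor: (t - 6)(t + 2) = 0.
So t = 6 or t = -2.

t = -2 or t = 6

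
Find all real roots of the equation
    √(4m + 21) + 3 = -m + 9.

Isolate the radical: √(4m + 21) = -m + 6.
Square both sides: 4m + 21 = (-m + 6)².
Expand and rearrange: m² - 16m + 15 = 0.
Solving gives m = 15 or m = 1.
Check each candidate in the original equation:
  m = 15: √(81) = 9, while -m + 6 = -9 — extraneous.
  m = 1: √(25) = 5, while -m + 6 = 5 — valid.

m = 1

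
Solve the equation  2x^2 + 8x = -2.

x = -3.7321 or x = -0.2679

Rearrange to standard form: 2x^2 + 8x + 2 = 0.
Discriminant: (8)^2 - 4*2*2 = 48.
Quadratic formula: x = (-8 +/- sqrt(48)) / 4.
So x = -2 + sqrt(3) ~= -0.2679 or x = -2 - sqrt(3) ~= -3.7321.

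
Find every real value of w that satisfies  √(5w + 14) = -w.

w = -2

Square both sides: 5w + 14 = (-w)².
Expand and rearrange: w² - 5w - 14 = 0.
Solving gives w = 7 or w = -2.
Check each candidate in the original equation:
  w = 7: √(49) = 7, while -w = -7 — extraneous.
  w = -2: √(4) = 2, while -w = 2 — valid.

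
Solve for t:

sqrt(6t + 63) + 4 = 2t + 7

t = 3

Isolate the radical: sqrt(6t + 63) = 2t + 3.
Square both sides: 6t + 63 = (2t + 3)^2.
Expand and rearrange: 4t^2 + 6t - 54 = 0.
Solving gives t = 3 or t = -4.5.
Check each candidate in the original equation:
  t = 3: sqrt(81) = 9, while 2t + 3 = 9 — valid.
  t = -4.5: sqrt(36) = 6, while 2t + 3 = -6 — extraneous.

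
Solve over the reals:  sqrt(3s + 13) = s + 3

s = 1

Square both sides: 3s + 13 = (s + 3)^2.
Expand and rearrange: s^2 + 3s - 4 = 0.
Solving gives s = 1 or s = -4.
Check each candidate in the original equation:
  s = 1: sqrt(16) = 4, while s + 3 = 4 — valid.
  s = -4: sqrt(1) = 1, while s + 3 = -1 — extraneous.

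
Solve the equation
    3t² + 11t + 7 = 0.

Discriminant: (11)² − 4·3·7 = 37.
Quadratic formula: t = (-11 ± √37) / 6.
So t = -11/6 + √(37)/6 ≈ -0.8195 or t = -11/6 - √(37)/6 ≈ -2.8471.

t = -2.8471 or t = -0.8195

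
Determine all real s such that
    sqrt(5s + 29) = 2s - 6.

s = 7

Square both sides: 5s + 29 = (2s - 6)^2.
Expand and rearrange: 4s^2 - 29s + 7 = 0.
Solving gives s = 7 or s = 0.25.
Check each candidate in the original equation:
  s = 7: sqrt(64) = 8, while 2s - 6 = 8 — valid.
  s = 0.25: sqrt(30.25) = 5.5, while 2s - 6 = -5.5 — extraneous.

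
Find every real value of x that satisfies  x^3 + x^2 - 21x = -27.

x = -5.6056 or x = 1.6056 or x = 3

Rearrange: x^3 + x^2 - 21x + 27 = 0.
Possible rational roots are divisors of 27. Testing x = 3 gives 0, so (x - 3) is a factor.
Divide: x^3 + x^2 - 21x + 27 = (x - 3)(x^2 + 4x - 9).
Apply the quadratic formula to x^2 + 4x - 9 = 0: x = (-4 +/- sqrt(52))/2, i.e. x ~= 1.6056 or x ~= -5.6056.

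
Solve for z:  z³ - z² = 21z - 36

Rearrange: z³ - z² - 21z + 36 = 0.
Possible rational roots are divisors of 36. Testing z = 4 gives 0, so (z - 4) is a factor.
Divide: z³ - z² - 21z + 36 = (z - 4)(z² + 3z - 9).
Apply the quadratic formula to z² + 3z - 9 = 0: z = (-3 ± √45)/2, i.e. z ≈ 1.8541 or z ≈ -4.8541.

z = -4.8541 or z = 1.8541 or z = 4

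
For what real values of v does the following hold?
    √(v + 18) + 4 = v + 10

v = -2

Isolate the radical: √(v + 18) = v + 6.
Square both sides: v + 18 = (v + 6)².
Expand and rearrange: v² + 11v + 18 = 0.
Solving gives v = -2 or v = -9.
Check each candidate in the original equation:
  v = -2: √(16) = 4, while v + 6 = 4 — valid.
  v = -9: √(9) = 3, while v + 6 = -3 — extraneous.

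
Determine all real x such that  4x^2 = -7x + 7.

x = -2.4611 or x = 0.7111

Rearrange to standard form: 4x^2 + 7x - 7 = 0.
Discriminant: (7)^2 - 4*4*(-7) = 161.
Quadratic formula: x = (-7 +/- sqrt(161)) / 8.
So x = -7/8 + sqrt(161)/8 ~= 0.7111 or x = -sqrt(161)/8 - 7/8 ~= -2.4611.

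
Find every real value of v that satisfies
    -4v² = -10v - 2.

v = -0.1861 or v = 2.6861

Rearrange to standard form: -4v² + 10v + 2 = 0.
Discriminant: (10)² − 4·(-4)·2 = 132.
Quadratic formula: v = (-10 ± √132) / (-8).
So v = 5/4 - √(33)/4 ≈ -0.1861 or v = 5/4 + √(33)/4 ≈ 2.6861.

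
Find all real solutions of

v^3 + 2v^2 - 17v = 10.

Rearrange: v^3 + 2v^2 - 17v - 10 = 0.
Possible rational roots are divisors of -10. Testing v = -5 gives 0, so (v + 5) is a factor.
Divide: v^3 + 2v^2 - 17v - 10 = (v + 5)(v^2 - 3v - 2).
Apply the quadratic formula to v^2 - 3v - 2 = 0: v = (3 +/- sqrt(17))/2, i.e. v ~= 3.5616 or v ~= -0.5616.

v = -5 or v = -0.5616 or v = 3.5616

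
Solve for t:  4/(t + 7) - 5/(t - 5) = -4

Multiply both sides by (t + 7)(t - 5):
4(t - 5) - 5(t + 7) = -4(t + 7)(t - 5).
Expand and collect terms: -4t² - 7t + 195 = 0.
By the quadratic formula, t = (7 ± √3169) / -8, so t ≈ -7.9117 or t ≈ 6.1617.
Neither value makes a denominator zero (t ≠ -7, t ≠ 5), so both are valid.

t = -7.9117 or t = 6.1617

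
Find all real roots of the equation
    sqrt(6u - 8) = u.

Square both sides: 6u - 8 = (u)^2.
Expand and rearrange: u^2 - 6u + 8 = 0.
Solving gives u = 4 or u = 2.
Check each candidate in the original equation:
  u = 4: sqrt(16) = 4, while u = 4 — valid.
  u = 2: sqrt(4) = 2, while u = 2 — valid.

u = 2 or u = 4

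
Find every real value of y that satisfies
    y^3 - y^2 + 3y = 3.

y = 1

Rearrange: y^3 - y^2 + 3y - 3 = 0.
Possible rational roots are divisors of -3. Testing y = 1 gives 0, so (y - 1) is a factor.
Divide: y^3 - y^2 + 3y - 3 = (y - 1)(y^2 + 3).
The quadratic y^2 + 3 has discriminant -12 < 0, so no further real roots.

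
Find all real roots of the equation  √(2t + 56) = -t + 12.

t = 4

Square both sides: 2t + 56 = (-t + 12)².
Expand and rearrange: t² - 26t + 88 = 0.
Solving gives t = 22 or t = 4.
Check each candidate in the original equation:
  t = 22: √(100) = 10, while -t + 12 = -10 — extraneous.
  t = 4: √(64) = 8, while -t + 12 = 8 — valid.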